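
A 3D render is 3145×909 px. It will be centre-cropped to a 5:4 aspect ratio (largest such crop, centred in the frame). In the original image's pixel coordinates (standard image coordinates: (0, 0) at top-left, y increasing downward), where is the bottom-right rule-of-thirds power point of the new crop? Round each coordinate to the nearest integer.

x = 1762 px, y = 606 px

3145/909 > 5/4, so the 5:4 crop keeps the full height 909 and trims width to 909 × 5/4 = 1136.25 px.
Left offset = (3145 − 1136.25)/2 = 1004.38 px; top offset = 0.
Bottom-right is two-thirds across and two-thirds down within the crop:
x = 1004.38 + 2 × 1136.25/3 ≈ 1762; y = 0.00 + 2 × 909.00/3 ≈ 606.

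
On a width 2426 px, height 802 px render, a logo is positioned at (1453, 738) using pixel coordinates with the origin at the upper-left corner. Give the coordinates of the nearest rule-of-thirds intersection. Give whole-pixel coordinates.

Third lines: x ∈ {809, 1617}, y ∈ {267, 535}.
1453 is closer to x = 1617; 738 is closer to y = 535.
So the nearest intersection is the lower-right power point.

(1617, 535)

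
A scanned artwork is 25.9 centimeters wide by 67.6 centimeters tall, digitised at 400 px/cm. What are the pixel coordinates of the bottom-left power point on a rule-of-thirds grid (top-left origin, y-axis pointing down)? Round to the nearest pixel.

In pixels the canvas is 25.9 × 400 = 10360 wide and 67.6 × 400 = 27040 tall.
The bottom-left point is one-third across and two-thirds down:
x = 1 × 10360/3 ≈ 3453; y = 2 × 27040/3 ≈ 18027.

x = 3453 px, y = 18027 px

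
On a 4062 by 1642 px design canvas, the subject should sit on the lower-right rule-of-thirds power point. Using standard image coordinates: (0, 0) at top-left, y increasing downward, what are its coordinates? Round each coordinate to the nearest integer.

The lower-right point sits two-thirds of the way across and two-thirds of the way down.
x = 2 × 4062/3 ≈ 2708; y = 2 × 1642/3 ≈ 1095.

(2708, 1095)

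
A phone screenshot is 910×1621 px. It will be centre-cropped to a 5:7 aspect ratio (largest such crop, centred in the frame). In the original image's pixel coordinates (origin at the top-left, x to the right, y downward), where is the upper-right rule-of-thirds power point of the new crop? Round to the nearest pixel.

910/1621 < 5/7, so the 5:7 crop keeps the full width 910 and trims height to 910 × 7/5 = 1274.00 px.
Top offset = (1621 − 1274.00)/2 = 173.50 px; left offset = 0.
Upper-right is two-thirds across and one-third down within the crop:
x = 0.00 + 2 × 910.00/3 ≈ 607; y = 173.50 + 1 × 1274.00/3 ≈ 598.

x = 607 px, y = 598 px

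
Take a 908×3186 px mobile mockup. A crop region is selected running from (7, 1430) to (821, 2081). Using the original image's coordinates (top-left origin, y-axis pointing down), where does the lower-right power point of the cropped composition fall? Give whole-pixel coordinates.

Crop width = 821 − 7 = 814 px; one third is 271.33 px.
Crop height = 2081 − 1430 = 651 px; one third is 217.00 px.
The lower-right point is two-thirds across and two-thirds down within the crop:
x = 7 + 2 × 271.33 ≈ 550; y = 1430 + 2 × 217.00 ≈ 1864.

(550, 1864)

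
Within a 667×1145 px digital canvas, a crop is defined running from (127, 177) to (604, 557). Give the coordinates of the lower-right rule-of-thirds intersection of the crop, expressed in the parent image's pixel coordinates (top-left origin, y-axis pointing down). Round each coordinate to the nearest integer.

Crop width = 604 − 127 = 477 px; one third is 159.00 px.
Crop height = 557 − 177 = 380 px; one third is 126.67 px.
The lower-right point is two-thirds across and two-thirds down within the crop:
x = 127 + 2 × 159.00 ≈ 445; y = 177 + 2 × 126.67 ≈ 430.

x = 445 px, y = 430 px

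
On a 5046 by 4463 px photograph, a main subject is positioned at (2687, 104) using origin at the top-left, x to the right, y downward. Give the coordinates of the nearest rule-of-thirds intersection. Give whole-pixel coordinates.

Third lines: x ∈ {1682, 3364}, y ∈ {1488, 2975}.
2687 is closer to x = 3364; 104 is closer to y = 1488.
So the nearest intersection is the upper-right power point.

(3364, 1488)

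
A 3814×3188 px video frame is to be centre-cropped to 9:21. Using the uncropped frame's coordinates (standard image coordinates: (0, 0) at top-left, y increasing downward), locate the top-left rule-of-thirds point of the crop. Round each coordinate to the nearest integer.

(1679, 1063)

3814/3188 > 9/21, so the 9:21 crop keeps the full height 3188 and trims width to 3188 × 9/21 = 1366.29 px.
Left offset = (3814 − 1366.29)/2 = 1223.86 px; top offset = 0.
Top-left is one-third across and one-third down within the crop:
x = 1223.86 + 1 × 1366.29/3 ≈ 1679; y = 0.00 + 1 × 3188.00/3 ≈ 1063.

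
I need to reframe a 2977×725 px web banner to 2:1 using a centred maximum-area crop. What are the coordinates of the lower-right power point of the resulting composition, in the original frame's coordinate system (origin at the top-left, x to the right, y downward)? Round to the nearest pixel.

x = 1730 px, y = 483 px

2977/725 > 2/1, so the 2:1 crop keeps the full height 725 and trims width to 725 × 2/1 = 1450.00 px.
Left offset = (2977 − 1450.00)/2 = 763.50 px; top offset = 0.
Lower-right is two-thirds across and two-thirds down within the crop:
x = 763.50 + 2 × 1450.00/3 ≈ 1730; y = 0.00 + 2 × 725.00/3 ≈ 483.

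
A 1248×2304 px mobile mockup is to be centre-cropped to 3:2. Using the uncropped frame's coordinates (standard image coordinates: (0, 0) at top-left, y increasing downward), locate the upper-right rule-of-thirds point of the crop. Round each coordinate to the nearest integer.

1248/2304 < 3/2, so the 3:2 crop keeps the full width 1248 and trims height to 1248 × 2/3 = 832.00 px.
Top offset = (2304 − 832.00)/2 = 736.00 px; left offset = 0.
Upper-right is two-thirds across and one-third down within the crop:
x = 0.00 + 2 × 1248.00/3 ≈ 832; y = 736.00 + 1 × 832.00/3 ≈ 1013.

x = 832 px, y = 1013 px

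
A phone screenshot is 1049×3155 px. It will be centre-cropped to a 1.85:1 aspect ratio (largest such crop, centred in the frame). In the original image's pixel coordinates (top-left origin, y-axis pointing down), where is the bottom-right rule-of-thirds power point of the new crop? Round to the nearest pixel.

(699, 1672)

1049/3155 < 1.85/1, so the 1.85:1 crop keeps the full width 1049 and trims height to 1049 × 1/1.85 = 567.03 px.
Top offset = (3155 − 567.03)/2 = 1293.99 px; left offset = 0.
Bottom-right is two-thirds across and two-thirds down within the crop:
x = 0.00 + 2 × 1049.00/3 ≈ 699; y = 1293.99 + 2 × 567.03/3 ≈ 1672.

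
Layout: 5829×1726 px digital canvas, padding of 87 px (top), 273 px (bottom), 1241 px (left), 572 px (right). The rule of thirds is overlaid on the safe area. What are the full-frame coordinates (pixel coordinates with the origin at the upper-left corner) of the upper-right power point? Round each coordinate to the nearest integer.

x = 3918 px, y = 542 px

Content width = 5829 − 1241 − 572 = 4016 px; content height = 1726 − 87 − 273 = 1366 px.
Upper-right is two-thirds across and one-third down within the safe area.
x = 1241 + 2 × 4016/3 = 1241 + 2677.33 ≈ 3918
y = 87 + 1 × 1366/3 = 87 + 455.33 ≈ 542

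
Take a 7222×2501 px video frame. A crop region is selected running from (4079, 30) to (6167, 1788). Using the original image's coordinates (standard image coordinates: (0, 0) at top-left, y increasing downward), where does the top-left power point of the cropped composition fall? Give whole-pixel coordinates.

Crop width = 6167 − 4079 = 2088 px; one third is 696.00 px.
Crop height = 1788 − 30 = 1758 px; one third is 586.00 px.
The top-left point is one-third across and one-third down within the crop:
x = 4079 + 1 × 696.00 ≈ 4775; y = 30 + 1 × 586.00 ≈ 616.

x = 4775 px, y = 616 px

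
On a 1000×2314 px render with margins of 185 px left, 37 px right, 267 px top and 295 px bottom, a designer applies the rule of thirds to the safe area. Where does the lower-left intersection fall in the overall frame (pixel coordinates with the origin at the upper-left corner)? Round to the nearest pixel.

x = 444 px, y = 1435 px

Content width = 1000 − 185 − 37 = 778 px; content height = 2314 − 267 − 295 = 1752 px.
Lower-left is one-third across and two-thirds down within the safe area.
x = 185 + 1 × 778/3 = 185 + 259.33 ≈ 444
y = 267 + 2 × 1752/3 = 267 + 1168.00 ≈ 1435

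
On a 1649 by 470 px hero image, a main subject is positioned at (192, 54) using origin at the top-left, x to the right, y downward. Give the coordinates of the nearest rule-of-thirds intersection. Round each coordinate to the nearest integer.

(550, 157)

Third lines: x ∈ {550, 1099}, y ∈ {157, 313}.
192 is closer to x = 550; 54 is closer to y = 157.
So the nearest intersection is the upper-left power point.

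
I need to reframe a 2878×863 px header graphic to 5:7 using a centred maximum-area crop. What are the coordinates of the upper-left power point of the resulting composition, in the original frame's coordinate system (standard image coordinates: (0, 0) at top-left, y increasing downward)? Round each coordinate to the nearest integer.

x = 1336 px, y = 288 px

2878/863 > 5/7, so the 5:7 crop keeps the full height 863 and trims width to 863 × 5/7 = 616.43 px.
Left offset = (2878 − 616.43)/2 = 1130.79 px; top offset = 0.
Upper-left is one-third across and one-third down within the crop:
x = 1130.79 + 1 × 616.43/3 ≈ 1336; y = 0.00 + 1 × 863.00/3 ≈ 288.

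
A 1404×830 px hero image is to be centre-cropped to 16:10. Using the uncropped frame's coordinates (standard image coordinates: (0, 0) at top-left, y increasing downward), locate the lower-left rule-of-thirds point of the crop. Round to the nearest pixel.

1404/830 > 16/10, so the 16:10 crop keeps the full height 830 and trims width to 830 × 16/10 = 1328.00 px.
Left offset = (1404 − 1328.00)/2 = 38.00 px; top offset = 0.
Lower-left is one-third across and two-thirds down within the crop:
x = 38.00 + 1 × 1328.00/3 ≈ 481; y = 0.00 + 2 × 830.00/3 ≈ 553.

(481, 553)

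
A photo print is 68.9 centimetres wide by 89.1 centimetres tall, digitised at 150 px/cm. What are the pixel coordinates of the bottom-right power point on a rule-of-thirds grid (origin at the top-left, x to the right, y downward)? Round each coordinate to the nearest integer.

In pixels the canvas is 68.9 × 150 = 10335 wide and 89.1 × 150 = 13365 tall.
The bottom-right point is two-thirds across and two-thirds down:
x = 2 × 10335/3 ≈ 6890; y = 2 × 13365/3 ≈ 8910.

(6890, 8910)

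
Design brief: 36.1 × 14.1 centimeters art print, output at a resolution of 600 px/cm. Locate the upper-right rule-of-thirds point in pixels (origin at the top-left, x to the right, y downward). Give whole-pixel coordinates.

(14440, 2820)

In pixels the canvas is 36.1 × 600 = 21660 wide and 14.1 × 600 = 8460 tall.
The upper-right point is two-thirds across and one-third down:
x = 2 × 21660/3 ≈ 14440; y = 1 × 8460/3 ≈ 2820.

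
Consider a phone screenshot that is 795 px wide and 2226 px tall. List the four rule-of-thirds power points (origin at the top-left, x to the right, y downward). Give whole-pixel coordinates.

(265, 742), (530, 742), (265, 1484), (530, 1484)

One third of 795 is 265; one third of 2226 is 742.
Vertical third lines at x = 265 and x = 530; horizontal third lines at y = 742 and y = 1484.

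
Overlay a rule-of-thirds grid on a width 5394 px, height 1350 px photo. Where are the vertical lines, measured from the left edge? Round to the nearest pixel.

5394 / 3 = 1798, so the vertical lines sit at one and two thirds of 5394.

1798 px and 3596 px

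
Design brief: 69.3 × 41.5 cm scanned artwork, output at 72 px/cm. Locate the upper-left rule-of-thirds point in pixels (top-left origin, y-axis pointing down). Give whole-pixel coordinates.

x = 1663 px, y = 996 px

In pixels the canvas is 69.3 × 72 = 4989.6 wide and 41.5 × 72 = 2988 tall.
The upper-left point is one-third across and one-third down:
x = 1 × 4989.6/3 ≈ 1663; y = 1 × 2988/3 ≈ 996.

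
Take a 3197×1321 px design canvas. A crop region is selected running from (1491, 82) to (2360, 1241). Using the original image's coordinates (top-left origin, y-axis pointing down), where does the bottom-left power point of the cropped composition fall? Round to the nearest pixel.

Crop width = 2360 − 1491 = 869 px; one third is 289.67 px.
Crop height = 1241 − 82 = 1159 px; one third is 386.33 px.
The bottom-left point is one-third across and two-thirds down within the crop:
x = 1491 + 1 × 289.67 ≈ 1781; y = 82 + 2 × 386.33 ≈ 855.

(1781, 855)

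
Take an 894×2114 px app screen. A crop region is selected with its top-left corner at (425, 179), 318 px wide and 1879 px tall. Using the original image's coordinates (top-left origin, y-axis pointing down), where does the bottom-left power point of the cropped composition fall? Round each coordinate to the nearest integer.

One third of the crop width 318 is 106.00 px.
One third of the crop height 1879 is 626.33 px.
The bottom-left point is one-third across and two-thirds down within the crop:
x = 425 + 1 × 106.00 ≈ 531; y = 179 + 2 × 626.33 ≈ 1432.

x = 531 px, y = 1432 px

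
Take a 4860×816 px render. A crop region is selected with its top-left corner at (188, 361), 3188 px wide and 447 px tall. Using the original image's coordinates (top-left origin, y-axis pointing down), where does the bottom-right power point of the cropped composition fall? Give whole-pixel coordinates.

(2313, 659)

One third of the crop width 3188 is 1062.67 px.
One third of the crop height 447 is 149.00 px.
The bottom-right point is two-thirds across and two-thirds down within the crop:
x = 188 + 2 × 1062.67 ≈ 2313; y = 361 + 2 × 149.00 ≈ 659.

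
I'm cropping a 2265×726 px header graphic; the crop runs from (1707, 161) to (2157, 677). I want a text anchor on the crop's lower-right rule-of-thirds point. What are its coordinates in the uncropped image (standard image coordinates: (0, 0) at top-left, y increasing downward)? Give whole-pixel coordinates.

(2007, 505)

Crop width = 2157 − 1707 = 450 px; one third is 150.00 px.
Crop height = 677 − 161 = 516 px; one third is 172.00 px.
The lower-right point is two-thirds across and two-thirds down within the crop:
x = 1707 + 2 × 150.00 ≈ 2007; y = 161 + 2 × 172.00 ≈ 505.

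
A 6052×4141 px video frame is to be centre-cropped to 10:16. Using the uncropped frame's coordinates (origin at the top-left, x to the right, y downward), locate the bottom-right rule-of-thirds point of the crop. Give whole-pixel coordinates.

(3457, 2761)

6052/4141 > 10/16, so the 10:16 crop keeps the full height 4141 and trims width to 4141 × 10/16 = 2588.12 px.
Left offset = (6052 − 2588.12)/2 = 1731.94 px; top offset = 0.
Bottom-right is two-thirds across and two-thirds down within the crop:
x = 1731.94 + 2 × 2588.12/3 ≈ 3457; y = 0.00 + 2 × 4141.00/3 ≈ 2761.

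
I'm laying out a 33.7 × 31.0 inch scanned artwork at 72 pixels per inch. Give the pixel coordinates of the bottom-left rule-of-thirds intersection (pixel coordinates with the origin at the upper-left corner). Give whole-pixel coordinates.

In pixels the canvas is 33.7 × 72 = 2426.4 wide and 31.0 × 72 = 2232 tall.
The bottom-left point is one-third across and two-thirds down:
x = 1 × 2426.4/3 ≈ 809; y = 2 × 2232/3 ≈ 1488.

x = 809 px, y = 1488 px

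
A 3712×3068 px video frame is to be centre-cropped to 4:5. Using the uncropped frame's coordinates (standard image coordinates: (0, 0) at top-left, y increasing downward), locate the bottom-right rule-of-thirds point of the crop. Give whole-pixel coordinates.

x = 2265 px, y = 2045 px

3712/3068 > 4/5, so the 4:5 crop keeps the full height 3068 and trims width to 3068 × 4/5 = 2454.40 px.
Left offset = (3712 − 2454.40)/2 = 628.80 px; top offset = 0.
Bottom-right is two-thirds across and two-thirds down within the crop:
x = 628.80 + 2 × 2454.40/3 ≈ 2265; y = 0.00 + 2 × 3068.00/3 ≈ 2045.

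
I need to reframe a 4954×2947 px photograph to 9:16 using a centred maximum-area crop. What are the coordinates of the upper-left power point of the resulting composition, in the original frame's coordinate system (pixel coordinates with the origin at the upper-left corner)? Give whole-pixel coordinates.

(2201, 982)

4954/2947 > 9/16, so the 9:16 crop keeps the full height 2947 and trims width to 2947 × 9/16 = 1657.69 px.
Left offset = (4954 − 1657.69)/2 = 1648.16 px; top offset = 0.
Upper-left is one-third across and one-third down within the crop:
x = 1648.16 + 1 × 1657.69/3 ≈ 2201; y = 0.00 + 1 × 2947.00/3 ≈ 982.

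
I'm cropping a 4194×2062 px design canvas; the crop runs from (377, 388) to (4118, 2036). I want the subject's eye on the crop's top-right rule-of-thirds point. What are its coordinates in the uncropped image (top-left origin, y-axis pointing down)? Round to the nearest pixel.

x = 2871 px, y = 937 px

Crop width = 4118 − 377 = 3741 px; one third is 1247.00 px.
Crop height = 2036 − 388 = 1648 px; one third is 549.33 px.
The top-right point is two-thirds across and one-third down within the crop:
x = 377 + 2 × 1247.00 ≈ 2871; y = 388 + 1 × 549.33 ≈ 937.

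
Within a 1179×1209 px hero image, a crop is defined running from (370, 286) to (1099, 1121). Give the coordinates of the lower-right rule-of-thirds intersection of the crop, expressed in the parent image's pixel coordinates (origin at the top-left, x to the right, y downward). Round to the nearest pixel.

(856, 843)

Crop width = 1099 − 370 = 729 px; one third is 243.00 px.
Crop height = 1121 − 286 = 835 px; one third is 278.33 px.
The lower-right point is two-thirds across and two-thirds down within the crop:
x = 370 + 2 × 243.00 ≈ 856; y = 286 + 2 × 278.33 ≈ 843.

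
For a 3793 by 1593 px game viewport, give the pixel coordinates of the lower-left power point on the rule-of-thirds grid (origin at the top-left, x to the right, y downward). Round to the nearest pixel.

(1264, 1062)

The lower-left point sits one-third of the way across and two-thirds of the way down.
x = 1 × 3793/3 ≈ 1264; y = 2 × 1593/3 ≈ 1062.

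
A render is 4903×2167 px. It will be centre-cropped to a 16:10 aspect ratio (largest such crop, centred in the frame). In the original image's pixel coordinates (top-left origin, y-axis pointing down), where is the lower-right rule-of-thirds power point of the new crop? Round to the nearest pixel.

4903/2167 > 16/10, so the 16:10 crop keeps the full height 2167 and trims width to 2167 × 16/10 = 3467.20 px.
Left offset = (4903 − 3467.20)/2 = 717.90 px; top offset = 0.
Lower-right is two-thirds across and two-thirds down within the crop:
x = 717.90 + 2 × 3467.20/3 ≈ 3029; y = 0.00 + 2 × 2167.00/3 ≈ 1445.

(3029, 1445)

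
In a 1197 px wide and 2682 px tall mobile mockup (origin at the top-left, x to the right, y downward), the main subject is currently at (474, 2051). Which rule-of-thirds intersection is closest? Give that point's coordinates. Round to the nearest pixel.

Third lines: x ∈ {399, 798}, y ∈ {894, 1788}.
474 is closer to x = 399; 2051 is closer to y = 1788.
So the nearest intersection is the lower-left power point.

(399, 1788)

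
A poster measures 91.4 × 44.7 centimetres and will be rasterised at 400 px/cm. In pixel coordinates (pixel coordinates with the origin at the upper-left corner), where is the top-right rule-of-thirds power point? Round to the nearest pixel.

(24373, 5960)

In pixels the canvas is 91.4 × 400 = 36560 wide and 44.7 × 400 = 17880 tall.
The top-right point is two-thirds across and one-third down:
x = 2 × 36560/3 ≈ 24373; y = 1 × 17880/3 ≈ 5960.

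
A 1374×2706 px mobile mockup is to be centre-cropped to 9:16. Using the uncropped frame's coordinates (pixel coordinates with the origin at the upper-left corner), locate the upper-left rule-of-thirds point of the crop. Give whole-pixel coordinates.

1374/2706 < 9/16, so the 9:16 crop keeps the full width 1374 and trims height to 1374 × 16/9 = 2442.67 px.
Top offset = (2706 − 2442.67)/2 = 131.67 px; left offset = 0.
Upper-left is one-third across and one-third down within the crop:
x = 0.00 + 1 × 1374.00/3 ≈ 458; y = 131.67 + 1 × 2442.67/3 ≈ 946.

x = 458 px, y = 946 px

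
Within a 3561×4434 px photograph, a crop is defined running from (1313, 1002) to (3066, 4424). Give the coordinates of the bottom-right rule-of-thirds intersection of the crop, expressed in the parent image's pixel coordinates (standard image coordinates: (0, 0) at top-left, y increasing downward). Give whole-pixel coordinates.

x = 2482 px, y = 3283 px

Crop width = 3066 − 1313 = 1753 px; one third is 584.33 px.
Crop height = 4424 − 1002 = 3422 px; one third is 1140.67 px.
The bottom-right point is two-thirds across and two-thirds down within the crop:
x = 1313 + 2 × 584.33 ≈ 2482; y = 1002 + 2 × 1140.67 ≈ 3283.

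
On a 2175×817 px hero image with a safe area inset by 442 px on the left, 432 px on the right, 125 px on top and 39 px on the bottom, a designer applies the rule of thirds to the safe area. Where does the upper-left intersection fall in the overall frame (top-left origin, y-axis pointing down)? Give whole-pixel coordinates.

(876, 343)

Content width = 2175 − 442 − 432 = 1301 px; content height = 817 − 125 − 39 = 653 px.
Upper-left is one-third across and one-third down within the safe area.
x = 442 + 1 × 1301/3 = 442 + 433.67 ≈ 876
y = 125 + 1 × 653/3 = 125 + 217.67 ≈ 343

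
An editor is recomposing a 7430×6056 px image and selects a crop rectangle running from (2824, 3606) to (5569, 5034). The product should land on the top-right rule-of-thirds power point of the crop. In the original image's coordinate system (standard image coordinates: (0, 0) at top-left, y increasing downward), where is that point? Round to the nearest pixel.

Crop width = 5569 − 2824 = 2745 px; one third is 915.00 px.
Crop height = 5034 − 3606 = 1428 px; one third is 476.00 px.
The top-right point is two-thirds across and one-third down within the crop:
x = 2824 + 2 × 915.00 ≈ 4654; y = 3606 + 1 × 476.00 ≈ 4082.

x = 4654 px, y = 4082 px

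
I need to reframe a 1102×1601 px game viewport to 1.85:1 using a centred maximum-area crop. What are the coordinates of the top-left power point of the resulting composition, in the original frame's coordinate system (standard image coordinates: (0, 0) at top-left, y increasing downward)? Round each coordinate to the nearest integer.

1102/1601 < 1.85/1, so the 1.85:1 crop keeps the full width 1102 and trims height to 1102 × 1/1.85 = 595.68 px.
Top offset = (1601 − 595.68)/2 = 502.66 px; left offset = 0.
Top-left is one-third across and one-third down within the crop:
x = 0.00 + 1 × 1102.00/3 ≈ 367; y = 502.66 + 1 × 595.68/3 ≈ 701.

(367, 701)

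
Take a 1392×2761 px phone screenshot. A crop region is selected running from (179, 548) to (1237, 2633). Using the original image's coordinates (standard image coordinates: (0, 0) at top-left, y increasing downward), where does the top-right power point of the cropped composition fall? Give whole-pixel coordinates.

Crop width = 1237 − 179 = 1058 px; one third is 352.67 px.
Crop height = 2633 − 548 = 2085 px; one third is 695.00 px.
The top-right point is two-thirds across and one-third down within the crop:
x = 179 + 2 × 352.67 ≈ 884; y = 548 + 1 × 695.00 ≈ 1243.

x = 884 px, y = 1243 px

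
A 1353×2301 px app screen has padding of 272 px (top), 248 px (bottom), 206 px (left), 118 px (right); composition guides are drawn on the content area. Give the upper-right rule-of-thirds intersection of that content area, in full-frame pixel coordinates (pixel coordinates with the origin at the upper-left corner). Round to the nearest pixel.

x = 892 px, y = 866 px

Content width = 1353 − 206 − 118 = 1029 px; content height = 2301 − 272 − 248 = 1781 px.
Upper-right is two-thirds across and one-third down within the content area.
x = 206 + 2 × 1029/3 = 206 + 686.00 ≈ 892
y = 272 + 1 × 1781/3 = 272 + 593.67 ≈ 866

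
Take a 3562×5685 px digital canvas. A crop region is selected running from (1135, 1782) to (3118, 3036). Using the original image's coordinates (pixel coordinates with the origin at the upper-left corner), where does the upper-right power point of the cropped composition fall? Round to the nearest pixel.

Crop width = 3118 − 1135 = 1983 px; one third is 661.00 px.
Crop height = 3036 − 1782 = 1254 px; one third is 418.00 px.
The upper-right point is two-thirds across and one-third down within the crop:
x = 1135 + 2 × 661.00 ≈ 2457; y = 1782 + 1 × 418.00 ≈ 2200.

(2457, 2200)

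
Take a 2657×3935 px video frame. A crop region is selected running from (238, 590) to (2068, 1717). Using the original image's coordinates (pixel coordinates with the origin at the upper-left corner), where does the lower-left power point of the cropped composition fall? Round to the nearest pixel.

(848, 1341)

Crop width = 2068 − 238 = 1830 px; one third is 610.00 px.
Crop height = 1717 − 590 = 1127 px; one third is 375.67 px.
The lower-left point is one-third across and two-thirds down within the crop:
x = 238 + 1 × 610.00 ≈ 848; y = 590 + 2 × 375.67 ≈ 1341.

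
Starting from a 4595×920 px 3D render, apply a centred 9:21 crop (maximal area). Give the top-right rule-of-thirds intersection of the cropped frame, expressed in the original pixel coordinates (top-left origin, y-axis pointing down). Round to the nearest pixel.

4595/920 > 9/21, so the 9:21 crop keeps the full height 920 and trims width to 920 × 9/21 = 394.29 px.
Left offset = (4595 − 394.29)/2 = 2100.36 px; top offset = 0.
Top-right is two-thirds across and one-third down within the crop:
x = 2100.36 + 2 × 394.29/3 ≈ 2363; y = 0.00 + 1 × 920.00/3 ≈ 307.

x = 2363 px, y = 307 px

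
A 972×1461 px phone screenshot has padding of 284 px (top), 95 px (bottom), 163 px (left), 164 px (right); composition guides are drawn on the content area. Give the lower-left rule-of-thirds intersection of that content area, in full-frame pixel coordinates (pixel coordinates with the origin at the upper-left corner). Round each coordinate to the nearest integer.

(378, 1005)

Content width = 972 − 163 − 164 = 645 px; content height = 1461 − 284 − 95 = 1082 px.
Lower-left is one-third across and two-thirds down within the content area.
x = 163 + 1 × 645/3 = 163 + 215.00 ≈ 378
y = 284 + 2 × 1082/3 = 284 + 721.33 ≈ 1005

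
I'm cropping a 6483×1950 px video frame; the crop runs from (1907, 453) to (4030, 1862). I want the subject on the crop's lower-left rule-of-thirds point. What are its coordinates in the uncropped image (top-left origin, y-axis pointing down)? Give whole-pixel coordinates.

x = 2615 px, y = 1392 px

Crop width = 4030 − 1907 = 2123 px; one third is 707.67 px.
Crop height = 1862 − 453 = 1409 px; one third is 469.67 px.
The lower-left point is one-third across and two-thirds down within the crop:
x = 1907 + 1 × 707.67 ≈ 2615; y = 453 + 2 × 469.67 ≈ 1392.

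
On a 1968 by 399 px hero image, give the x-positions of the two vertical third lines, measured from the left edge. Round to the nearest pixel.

x = 656 px and x = 1312 px

1968 / 3 = 656, so the vertical lines sit at one and two thirds of 1968.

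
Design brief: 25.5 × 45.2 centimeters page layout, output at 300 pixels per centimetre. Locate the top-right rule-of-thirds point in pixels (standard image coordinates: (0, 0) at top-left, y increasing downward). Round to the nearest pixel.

In pixels the canvas is 25.5 × 300 = 7650 wide and 45.2 × 300 = 13560 tall.
The top-right point is two-thirds across and one-third down:
x = 2 × 7650/3 ≈ 5100; y = 1 × 13560/3 ≈ 4520.

(5100, 4520)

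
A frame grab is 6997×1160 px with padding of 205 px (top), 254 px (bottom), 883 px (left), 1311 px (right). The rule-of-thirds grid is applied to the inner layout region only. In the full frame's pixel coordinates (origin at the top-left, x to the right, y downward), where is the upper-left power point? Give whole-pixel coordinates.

(2484, 439)

Content width = 6997 − 883 − 1311 = 4803 px; content height = 1160 − 205 − 254 = 701 px.
Upper-left is one-third across and one-third down within the inner layout region.
x = 883 + 1 × 4803/3 = 883 + 1601.00 ≈ 2484
y = 205 + 1 × 701/3 = 205 + 233.67 ≈ 439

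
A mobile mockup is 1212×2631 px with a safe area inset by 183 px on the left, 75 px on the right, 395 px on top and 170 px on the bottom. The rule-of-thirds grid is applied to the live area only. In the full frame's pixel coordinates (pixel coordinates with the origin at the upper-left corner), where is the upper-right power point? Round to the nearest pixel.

x = 819 px, y = 1084 px

Content width = 1212 − 183 − 75 = 954 px; content height = 2631 − 395 − 170 = 2066 px.
Upper-right is two-thirds across and one-third down within the live area.
x = 183 + 2 × 954/3 = 183 + 636.00 ≈ 819
y = 395 + 1 × 2066/3 = 395 + 688.67 ≈ 1084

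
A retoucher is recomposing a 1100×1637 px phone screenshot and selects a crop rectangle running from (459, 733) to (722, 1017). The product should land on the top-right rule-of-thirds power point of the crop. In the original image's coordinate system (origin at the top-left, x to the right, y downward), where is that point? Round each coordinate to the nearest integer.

(634, 828)

Crop width = 722 − 459 = 263 px; one third is 87.67 px.
Crop height = 1017 − 733 = 284 px; one third is 94.67 px.
The top-right point is two-thirds across and one-third down within the crop:
x = 459 + 2 × 87.67 ≈ 634; y = 733 + 1 × 94.67 ≈ 828.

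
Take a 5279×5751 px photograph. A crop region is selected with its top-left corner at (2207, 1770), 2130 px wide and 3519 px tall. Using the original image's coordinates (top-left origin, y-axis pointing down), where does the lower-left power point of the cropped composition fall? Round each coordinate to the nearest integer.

One third of the crop width 2130 is 710.00 px.
One third of the crop height 3519 is 1173.00 px.
The lower-left point is one-third across and two-thirds down within the crop:
x = 2207 + 1 × 710.00 ≈ 2917; y = 1770 + 2 × 1173.00 ≈ 4116.

x = 2917 px, y = 4116 px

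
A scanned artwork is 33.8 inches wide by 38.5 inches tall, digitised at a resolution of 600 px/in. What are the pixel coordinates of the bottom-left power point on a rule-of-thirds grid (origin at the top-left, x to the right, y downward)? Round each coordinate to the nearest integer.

In pixels the canvas is 33.8 × 600 = 20280 wide and 38.5 × 600 = 23100 tall.
The bottom-left point is one-third across and two-thirds down:
x = 1 × 20280/3 ≈ 6760; y = 2 × 23100/3 ≈ 15400.

x = 6760 px, y = 15400 px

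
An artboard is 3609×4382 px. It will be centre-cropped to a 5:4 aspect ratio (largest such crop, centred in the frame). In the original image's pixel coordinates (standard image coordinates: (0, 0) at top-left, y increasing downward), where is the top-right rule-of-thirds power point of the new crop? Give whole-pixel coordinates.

(2406, 1710)

3609/4382 < 5/4, so the 5:4 crop keeps the full width 3609 and trims height to 3609 × 4/5 = 2887.20 px.
Top offset = (4382 − 2887.20)/2 = 747.40 px; left offset = 0.
Top-right is two-thirds across and one-third down within the crop:
x = 0.00 + 2 × 3609.00/3 ≈ 2406; y = 747.40 + 1 × 2887.20/3 ≈ 1710.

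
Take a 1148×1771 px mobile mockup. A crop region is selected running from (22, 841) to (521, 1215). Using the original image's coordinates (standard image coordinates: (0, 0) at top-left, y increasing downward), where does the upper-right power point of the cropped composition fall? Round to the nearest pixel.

(355, 966)

Crop width = 521 − 22 = 499 px; one third is 166.33 px.
Crop height = 1215 − 841 = 374 px; one third is 124.67 px.
The upper-right point is two-thirds across and one-third down within the crop:
x = 22 + 2 × 166.33 ≈ 355; y = 841 + 1 × 124.67 ≈ 966.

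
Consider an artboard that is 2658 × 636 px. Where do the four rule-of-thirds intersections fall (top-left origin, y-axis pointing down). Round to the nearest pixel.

One third of 2658 is 886; one third of 636 is 212.
Vertical third lines at x = 886 and x = 1772; horizontal third lines at y = 212 and y = 424.

(886, 212), (1772, 212), (886, 424), (1772, 424)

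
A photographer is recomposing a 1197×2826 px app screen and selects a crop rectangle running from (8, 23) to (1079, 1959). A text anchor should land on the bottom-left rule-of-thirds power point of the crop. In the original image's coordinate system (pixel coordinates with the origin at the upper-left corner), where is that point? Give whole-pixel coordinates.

Crop width = 1079 − 8 = 1071 px; one third is 357.00 px.
Crop height = 1959 − 23 = 1936 px; one third is 645.33 px.
The bottom-left point is one-third across and two-thirds down within the crop:
x = 8 + 1 × 357.00 ≈ 365; y = 23 + 2 × 645.33 ≈ 1314.

(365, 1314)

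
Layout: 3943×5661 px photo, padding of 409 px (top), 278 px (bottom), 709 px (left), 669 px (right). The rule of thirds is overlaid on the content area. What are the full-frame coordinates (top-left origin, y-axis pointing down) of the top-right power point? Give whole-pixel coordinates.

Content width = 3943 − 709 − 669 = 2565 px; content height = 5661 − 409 − 278 = 4974 px.
Top-right is two-thirds across and one-third down within the content area.
x = 709 + 2 × 2565/3 = 709 + 1710.00 ≈ 2419
y = 409 + 1 × 4974/3 = 409 + 1658.00 ≈ 2067

x = 2419 px, y = 2067 px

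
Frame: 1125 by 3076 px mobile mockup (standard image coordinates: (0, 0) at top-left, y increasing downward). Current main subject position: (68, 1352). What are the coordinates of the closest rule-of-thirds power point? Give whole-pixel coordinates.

Third lines: x ∈ {375, 750}, y ∈ {1025, 2051}.
68 is closer to x = 375; 1352 is closer to y = 1025.
So the nearest intersection is the upper-left power point.

x = 375 px, y = 1025 px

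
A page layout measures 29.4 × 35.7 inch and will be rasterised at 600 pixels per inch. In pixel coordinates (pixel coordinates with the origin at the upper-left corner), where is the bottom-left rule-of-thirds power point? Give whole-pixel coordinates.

In pixels the canvas is 29.4 × 600 = 17640 wide and 35.7 × 600 = 21420 tall.
The bottom-left point is one-third across and two-thirds down:
x = 1 × 17640/3 ≈ 5880; y = 2 × 21420/3 ≈ 14280.

x = 5880 px, y = 14280 px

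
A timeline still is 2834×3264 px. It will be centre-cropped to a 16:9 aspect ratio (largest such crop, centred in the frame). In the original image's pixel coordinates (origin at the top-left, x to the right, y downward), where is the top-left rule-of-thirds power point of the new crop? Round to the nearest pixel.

x = 945 px, y = 1366 px

2834/3264 < 16/9, so the 16:9 crop keeps the full width 2834 and trims height to 2834 × 9/16 = 1594.12 px.
Top offset = (3264 − 1594.12)/2 = 834.94 px; left offset = 0.
Top-left is one-third across and one-third down within the crop:
x = 0.00 + 1 × 2834.00/3 ≈ 945; y = 834.94 + 1 × 1594.12/3 ≈ 1366.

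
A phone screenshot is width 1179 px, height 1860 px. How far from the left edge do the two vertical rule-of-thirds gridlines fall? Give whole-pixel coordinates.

1179 / 3 = 393, so the vertical lines sit at one and two thirds of 1179.

x = 393 px and x = 786 px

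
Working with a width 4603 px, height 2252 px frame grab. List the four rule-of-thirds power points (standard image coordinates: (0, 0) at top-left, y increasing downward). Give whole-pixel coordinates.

One third of 4603 is 1534.33; one third of 2252 is 750.67.
Vertical third lines at x = 1534 and x = 3069; horizontal third lines at y = 751 and y = 1501.

(1534, 751), (3069, 751), (1534, 1501), (3069, 1501)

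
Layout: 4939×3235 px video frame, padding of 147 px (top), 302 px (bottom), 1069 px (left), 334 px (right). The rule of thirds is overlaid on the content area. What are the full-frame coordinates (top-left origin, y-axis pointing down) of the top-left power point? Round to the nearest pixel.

Content width = 4939 − 1069 − 334 = 3536 px; content height = 3235 − 147 − 302 = 2786 px.
Top-left is one-third across and one-third down within the content area.
x = 1069 + 1 × 3536/3 = 1069 + 1178.67 ≈ 2248
y = 147 + 1 × 2786/3 = 147 + 928.67 ≈ 1076

(2248, 1076)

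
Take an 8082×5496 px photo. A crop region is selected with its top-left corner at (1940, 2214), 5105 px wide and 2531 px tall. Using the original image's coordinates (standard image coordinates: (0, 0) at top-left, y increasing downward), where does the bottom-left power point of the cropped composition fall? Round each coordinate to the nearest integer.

One third of the crop width 5105 is 1701.67 px.
One third of the crop height 2531 is 843.67 px.
The bottom-left point is one-third across and two-thirds down within the crop:
x = 1940 + 1 × 1701.67 ≈ 3642; y = 2214 + 2 × 843.67 ≈ 3901.

(3642, 3901)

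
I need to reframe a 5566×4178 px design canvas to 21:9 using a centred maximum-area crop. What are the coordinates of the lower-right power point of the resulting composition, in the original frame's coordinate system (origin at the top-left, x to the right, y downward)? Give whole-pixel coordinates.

5566/4178 < 21/9, so the 21:9 crop keeps the full width 5566 and trims height to 5566 × 9/21 = 2385.43 px.
Top offset = (4178 − 2385.43)/2 = 896.29 px; left offset = 0.
Lower-right is two-thirds across and two-thirds down within the crop:
x = 0.00 + 2 × 5566.00/3 ≈ 3711; y = 896.29 + 2 × 2385.43/3 ≈ 2487.

x = 3711 px, y = 2487 px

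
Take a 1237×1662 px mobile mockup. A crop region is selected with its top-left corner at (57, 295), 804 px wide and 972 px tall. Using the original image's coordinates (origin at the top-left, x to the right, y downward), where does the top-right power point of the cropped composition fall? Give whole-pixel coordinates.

(593, 619)

One third of the crop width 804 is 268.00 px.
One third of the crop height 972 is 324.00 px.
The top-right point is two-thirds across and one-third down within the crop:
x = 57 + 2 × 268.00 ≈ 593; y = 295 + 1 × 324.00 ≈ 619.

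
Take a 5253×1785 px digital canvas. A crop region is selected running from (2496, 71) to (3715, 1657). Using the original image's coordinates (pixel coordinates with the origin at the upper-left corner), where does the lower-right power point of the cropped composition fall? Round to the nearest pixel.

Crop width = 3715 − 2496 = 1219 px; one third is 406.33 px.
Crop height = 1657 − 71 = 1586 px; one third is 528.67 px.
The lower-right point is two-thirds across and two-thirds down within the crop:
x = 2496 + 2 × 406.33 ≈ 3309; y = 71 + 2 × 528.67 ≈ 1128.

x = 3309 px, y = 1128 px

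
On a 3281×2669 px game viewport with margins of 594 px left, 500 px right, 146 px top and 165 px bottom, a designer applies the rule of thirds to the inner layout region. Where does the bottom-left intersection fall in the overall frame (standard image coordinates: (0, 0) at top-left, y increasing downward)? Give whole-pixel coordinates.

x = 1323 px, y = 1718 px

Content width = 3281 − 594 − 500 = 2187 px; content height = 2669 − 146 − 165 = 2358 px.
Bottom-left is one-third across and two-thirds down within the inner layout region.
x = 594 + 1 × 2187/3 = 594 + 729.00 ≈ 1323
y = 146 + 2 × 2358/3 = 146 + 1572.00 ≈ 1718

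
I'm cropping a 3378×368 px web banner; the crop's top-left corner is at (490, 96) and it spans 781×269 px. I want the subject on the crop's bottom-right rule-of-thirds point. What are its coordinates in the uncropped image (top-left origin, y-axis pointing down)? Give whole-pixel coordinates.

One third of the crop width 781 is 260.33 px.
One third of the crop height 269 is 89.67 px.
The bottom-right point is two-thirds across and two-thirds down within the crop:
x = 490 + 2 × 260.33 ≈ 1011; y = 96 + 2 × 89.67 ≈ 275.

x = 1011 px, y = 275 px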